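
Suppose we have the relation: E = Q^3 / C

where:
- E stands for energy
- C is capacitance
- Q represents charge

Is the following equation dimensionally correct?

No

E (energy) has dimensions [L^2 M T^-2].
C (capacitance) has dimensions [I^2 L^-2 M^-1 T^4].
Q (charge) has dimensions [I T].

Left side: [L^2 M T^-2]
Right side: [I L^2 M T^-1]

The two sides have different dimensions, so the equation is NOT dimensionally consistent.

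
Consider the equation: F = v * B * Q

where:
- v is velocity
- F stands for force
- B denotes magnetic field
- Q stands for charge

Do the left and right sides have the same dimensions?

Yes

v (velocity) has dimensions [L T^-1].
F (force) has dimensions [L M T^-2].
B (magnetic field) has dimensions [I^-1 M T^-2].
Q (charge) has dimensions [I T].

Left side: [L M T^-2]
Right side: [L M T^-2]

Both sides have the same dimensions, so the equation is dimensionally consistent.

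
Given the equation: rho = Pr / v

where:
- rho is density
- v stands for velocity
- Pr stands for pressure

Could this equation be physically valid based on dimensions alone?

No

rho (density) has dimensions [L^-3 M].
v (velocity) has dimensions [L T^-1].
Pr (pressure) has dimensions [L^-1 M T^-2].

Left side: [L^-3 M]
Right side: [L^-2 M T^-1]

The two sides have different dimensions, so the equation is NOT dimensionally consistent.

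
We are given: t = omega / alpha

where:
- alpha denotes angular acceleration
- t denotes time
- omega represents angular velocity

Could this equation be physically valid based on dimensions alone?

Yes

alpha (angular acceleration) has dimensions [T^-2].
t (time) has dimensions [T].
omega (angular velocity) has dimensions [T^-1].

Left side: [T]
Right side: [T]

Both sides have the same dimensions, so the equation is dimensionally consistent.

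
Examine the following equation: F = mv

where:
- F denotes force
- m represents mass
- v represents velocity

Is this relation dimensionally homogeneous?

No

F (force) has dimensions [L M T^-2].
m (mass) has dimensions [M].
v (velocity) has dimensions [L T^-1].

Left side: [L M T^-2]
Right side: [L M T^-1]

The two sides have different dimensions, so the equation is NOT dimensionally consistent.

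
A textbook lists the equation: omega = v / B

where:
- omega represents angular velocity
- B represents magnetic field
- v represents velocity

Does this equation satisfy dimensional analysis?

No

omega (angular velocity) has dimensions [T^-1].
B (magnetic field) has dimensions [I^-1 M T^-2].
v (velocity) has dimensions [L T^-1].

Left side: [T^-1]
Right side: [I L M^-1 T]

The two sides have different dimensions, so the equation is NOT dimensionally consistent.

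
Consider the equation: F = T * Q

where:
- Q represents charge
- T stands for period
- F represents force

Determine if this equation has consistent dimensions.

No

Q (charge) has dimensions [I T].
T (period) has dimensions [T].
F (force) has dimensions [L M T^-2].

Left side: [L M T^-2]
Right side: [I T^2]

The two sides have different dimensions, so the equation is NOT dimensionally consistent.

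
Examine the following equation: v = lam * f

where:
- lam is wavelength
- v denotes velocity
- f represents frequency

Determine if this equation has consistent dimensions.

Yes

lam (wavelength) has dimensions [L].
v (velocity) has dimensions [L T^-1].
f (frequency) has dimensions [T^-1].

Left side: [L T^-1]
Right side: [L T^-1]

Both sides have the same dimensions, so the equation is dimensionally consistent.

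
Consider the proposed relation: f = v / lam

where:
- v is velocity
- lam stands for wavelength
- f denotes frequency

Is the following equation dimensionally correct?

Yes

v (velocity) has dimensions [L T^-1].
lam (wavelength) has dimensions [L].
f (frequency) has dimensions [T^-1].

Left side: [T^-1]
Right side: [T^-1]

Both sides have the same dimensions, so the equation is dimensionally consistent.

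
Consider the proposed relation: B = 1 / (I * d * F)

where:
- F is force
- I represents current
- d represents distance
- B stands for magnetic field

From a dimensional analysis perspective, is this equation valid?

No

F (force) has dimensions [L M T^-2].
I (current) has dimensions [I].
d (distance) has dimensions [L].
B (magnetic field) has dimensions [I^-1 M T^-2].

Left side: [I^-1 M T^-2]
Right side: [I^-1 L^-2 M^-1 T^2]

The two sides have different dimensions, so the equation is NOT dimensionally consistent.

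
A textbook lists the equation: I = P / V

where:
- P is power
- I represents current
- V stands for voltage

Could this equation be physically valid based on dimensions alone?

Yes

P (power) has dimensions [L^2 M T^-3].
I (current) has dimensions [I].
V (voltage) has dimensions [I^-1 L^2 M T^-3].

Left side: [I]
Right side: [I]

Both sides have the same dimensions, so the equation is dimensionally consistent.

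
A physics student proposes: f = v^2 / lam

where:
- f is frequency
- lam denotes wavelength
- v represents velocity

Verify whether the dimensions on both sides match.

No

f (frequency) has dimensions [T^-1].
lam (wavelength) has dimensions [L].
v (velocity) has dimensions [L T^-1].

Left side: [T^-1]
Right side: [L T^-2]

The two sides have different dimensions, so the equation is NOT dimensionally consistent.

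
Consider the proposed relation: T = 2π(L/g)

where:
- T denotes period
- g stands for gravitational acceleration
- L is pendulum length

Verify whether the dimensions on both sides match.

No

T (period) has dimensions [T].
g (gravitational acceleration) has dimensions [L T^-2].
L (pendulum length) has dimensions [L].

Left side: [T]
Right side: [T^2]

The two sides have different dimensions, so the equation is NOT dimensionally consistent.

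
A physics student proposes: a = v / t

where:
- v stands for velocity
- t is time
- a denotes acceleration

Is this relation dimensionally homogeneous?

Yes

v (velocity) has dimensions [L T^-1].
t (time) has dimensions [T].
a (acceleration) has dimensions [L T^-2].

Left side: [L T^-2]
Right side: [L T^-2]

Both sides have the same dimensions, so the equation is dimensionally consistent.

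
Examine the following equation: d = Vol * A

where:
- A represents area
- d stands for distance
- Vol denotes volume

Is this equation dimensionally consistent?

No

A (area) has dimensions [L^2].
d (distance) has dimensions [L].
Vol (volume) has dimensions [L^3].

Left side: [L]
Right side: [L^5]

The two sides have different dimensions, so the equation is NOT dimensionally consistent.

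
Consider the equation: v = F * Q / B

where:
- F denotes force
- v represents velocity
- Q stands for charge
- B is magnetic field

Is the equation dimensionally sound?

No

F (force) has dimensions [L M T^-2].
v (velocity) has dimensions [L T^-1].
Q (charge) has dimensions [I T].
B (magnetic field) has dimensions [I^-1 M T^-2].

Left side: [L T^-1]
Right side: [I^2 L T]

The two sides have different dimensions, so the equation is NOT dimensionally consistent.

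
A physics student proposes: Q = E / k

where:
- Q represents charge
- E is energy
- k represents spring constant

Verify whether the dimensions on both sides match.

No

Q (charge) has dimensions [I T].
E (energy) has dimensions [L^2 M T^-2].
k (spring constant) has dimensions [M T^-2].

Left side: [I T]
Right side: [L^2]

The two sides have different dimensions, so the equation is NOT dimensionally consistent.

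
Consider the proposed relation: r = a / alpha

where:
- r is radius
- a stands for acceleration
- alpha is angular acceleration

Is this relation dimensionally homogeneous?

Yes

r (radius) has dimensions [L].
a (acceleration) has dimensions [L T^-2].
alpha (angular acceleration) has dimensions [T^-2].

Left side: [L]
Right side: [L]

Both sides have the same dimensions, so the equation is dimensionally consistent.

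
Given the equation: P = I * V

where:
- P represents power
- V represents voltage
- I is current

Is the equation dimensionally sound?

Yes

P (power) has dimensions [L^2 M T^-3].
V (voltage) has dimensions [I^-1 L^2 M T^-3].
I (current) has dimensions [I].

Left side: [L^2 M T^-3]
Right side: [L^2 M T^-3]

Both sides have the same dimensions, so the equation is dimensionally consistent.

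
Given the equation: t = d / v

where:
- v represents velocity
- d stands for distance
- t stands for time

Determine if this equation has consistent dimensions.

Yes

v (velocity) has dimensions [L T^-1].
d (distance) has dimensions [L].
t (time) has dimensions [T].

Left side: [T]
Right side: [T]

Both sides have the same dimensions, so the equation is dimensionally consistent.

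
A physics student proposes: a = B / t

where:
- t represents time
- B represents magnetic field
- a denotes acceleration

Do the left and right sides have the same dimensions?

No

t (time) has dimensions [T].
B (magnetic field) has dimensions [I^-1 M T^-2].
a (acceleration) has dimensions [L T^-2].

Left side: [L T^-2]
Right side: [I^-1 M T^-3]

The two sides have different dimensions, so the equation is NOT dimensionally consistent.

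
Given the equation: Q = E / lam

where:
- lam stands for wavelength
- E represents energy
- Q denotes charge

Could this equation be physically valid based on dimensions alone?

No

lam (wavelength) has dimensions [L].
E (energy) has dimensions [L^2 M T^-2].
Q (charge) has dimensions [I T].

Left side: [I T]
Right side: [L M T^-2]

The two sides have different dimensions, so the equation is NOT dimensionally consistent.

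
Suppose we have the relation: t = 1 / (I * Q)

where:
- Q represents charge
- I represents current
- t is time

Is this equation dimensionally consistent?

No

Q (charge) has dimensions [I T].
I (current) has dimensions [I].
t (time) has dimensions [T].

Left side: [T]
Right side: [I^-2 T^-1]

The two sides have different dimensions, so the equation is NOT dimensionally consistent.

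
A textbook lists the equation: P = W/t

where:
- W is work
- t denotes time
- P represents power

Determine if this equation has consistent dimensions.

Yes

W (work) has dimensions [L^2 M T^-2].
t (time) has dimensions [T].
P (power) has dimensions [L^2 M T^-3].

Left side: [L^2 M T^-3]
Right side: [L^2 M T^-3]

Both sides have the same dimensions, so the equation is dimensionally consistent.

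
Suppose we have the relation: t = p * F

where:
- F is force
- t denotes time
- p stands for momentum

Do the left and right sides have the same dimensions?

No

F (force) has dimensions [L M T^-2].
t (time) has dimensions [T].
p (momentum) has dimensions [L M T^-1].

Left side: [T]
Right side: [L^2 M^2 T^-3]

The two sides have different dimensions, so the equation is NOT dimensionally consistent.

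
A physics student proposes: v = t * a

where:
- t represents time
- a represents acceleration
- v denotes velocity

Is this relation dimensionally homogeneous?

Yes

t (time) has dimensions [T].
a (acceleration) has dimensions [L T^-2].
v (velocity) has dimensions [L T^-1].

Left side: [L T^-1]
Right side: [L T^-1]

Both sides have the same dimensions, so the equation is dimensionally consistent.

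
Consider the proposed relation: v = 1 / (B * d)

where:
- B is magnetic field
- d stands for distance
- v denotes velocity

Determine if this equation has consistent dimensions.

No

B (magnetic field) has dimensions [I^-1 M T^-2].
d (distance) has dimensions [L].
v (velocity) has dimensions [L T^-1].

Left side: [L T^-1]
Right side: [I L^-1 M^-1 T^2]

The two sides have different dimensions, so the equation is NOT dimensionally consistent.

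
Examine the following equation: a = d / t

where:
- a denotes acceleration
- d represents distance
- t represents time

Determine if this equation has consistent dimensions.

No

a (acceleration) has dimensions [L T^-2].
d (distance) has dimensions [L].
t (time) has dimensions [T].

Left side: [L T^-2]
Right side: [L T^-1]

The two sides have different dimensions, so the equation is NOT dimensionally consistent.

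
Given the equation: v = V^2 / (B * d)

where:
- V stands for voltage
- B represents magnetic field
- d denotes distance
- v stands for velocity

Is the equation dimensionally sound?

No

V (voltage) has dimensions [I^-1 L^2 M T^-3].
B (magnetic field) has dimensions [I^-1 M T^-2].
d (distance) has dimensions [L].
v (velocity) has dimensions [L T^-1].

Left side: [L T^-1]
Right side: [I^-1 L^3 M T^-4]

The two sides have different dimensions, so the equation is NOT dimensionally consistent.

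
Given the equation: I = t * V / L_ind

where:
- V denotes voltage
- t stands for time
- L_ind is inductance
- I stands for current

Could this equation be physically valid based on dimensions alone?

Yes

V (voltage) has dimensions [I^-1 L^2 M T^-3].
t (time) has dimensions [T].
L_ind (inductance) has dimensions [I^-2 L^2 M T^-2].
I (current) has dimensions [I].

Left side: [I]
Right side: [I]

Both sides have the same dimensions, so the equation is dimensionally consistent.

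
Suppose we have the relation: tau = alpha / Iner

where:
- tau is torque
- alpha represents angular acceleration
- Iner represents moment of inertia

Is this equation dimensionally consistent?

No

tau (torque) has dimensions [L^2 M T^-2].
alpha (angular acceleration) has dimensions [T^-2].
Iner (moment of inertia) has dimensions [L^2 M].

Left side: [L^2 M T^-2]
Right side: [L^-2 M^-1 T^-2]

The two sides have different dimensions, so the equation is NOT dimensionally consistent.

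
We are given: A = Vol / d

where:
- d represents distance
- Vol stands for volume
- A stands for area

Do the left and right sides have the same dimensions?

Yes

d (distance) has dimensions [L].
Vol (volume) has dimensions [L^3].
A (area) has dimensions [L^2].

Left side: [L^2]
Right side: [L^2]

Both sides have the same dimensions, so the equation is dimensionally consistent.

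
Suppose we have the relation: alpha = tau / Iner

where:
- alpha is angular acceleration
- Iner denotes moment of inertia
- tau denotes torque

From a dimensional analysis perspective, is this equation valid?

Yes

alpha (angular acceleration) has dimensions [T^-2].
Iner (moment of inertia) has dimensions [L^2 M].
tau (torque) has dimensions [L^2 M T^-2].

Left side: [T^-2]
Right side: [T^-2]

Both sides have the same dimensions, so the equation is dimensionally consistent.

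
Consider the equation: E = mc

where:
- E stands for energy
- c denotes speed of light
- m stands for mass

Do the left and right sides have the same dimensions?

No

E (energy) has dimensions [L^2 M T^-2].
c (speed of light) has dimensions [L T^-1].
m (mass) has dimensions [M].

Left side: [L^2 M T^-2]
Right side: [L M T^-1]

The two sides have different dimensions, so the equation is NOT dimensionally consistent.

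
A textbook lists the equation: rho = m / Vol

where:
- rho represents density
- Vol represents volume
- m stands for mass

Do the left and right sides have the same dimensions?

Yes

rho (density) has dimensions [L^-3 M].
Vol (volume) has dimensions [L^3].
m (mass) has dimensions [M].

Left side: [L^-3 M]
Right side: [L^-3 M]

Both sides have the same dimensions, so the equation is dimensionally consistent.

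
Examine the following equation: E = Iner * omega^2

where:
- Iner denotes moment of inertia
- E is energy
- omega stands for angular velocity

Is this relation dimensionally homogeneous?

Yes

Iner (moment of inertia) has dimensions [L^2 M].
E (energy) has dimensions [L^2 M T^-2].
omega (angular velocity) has dimensions [T^-1].

Left side: [L^2 M T^-2]
Right side: [L^2 M T^-2]

Both sides have the same dimensions, so the equation is dimensionally consistent.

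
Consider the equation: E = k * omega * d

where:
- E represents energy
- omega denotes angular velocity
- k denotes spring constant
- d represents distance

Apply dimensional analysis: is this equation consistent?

No

E (energy) has dimensions [L^2 M T^-2].
omega (angular velocity) has dimensions [T^-1].
k (spring constant) has dimensions [M T^-2].
d (distance) has dimensions [L].

Left side: [L^2 M T^-2]
Right side: [L M T^-3]

The two sides have different dimensions, so the equation is NOT dimensionally consistent.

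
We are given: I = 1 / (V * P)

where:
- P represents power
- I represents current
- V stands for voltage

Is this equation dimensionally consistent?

No

P (power) has dimensions [L^2 M T^-3].
I (current) has dimensions [I].
V (voltage) has dimensions [I^-1 L^2 M T^-3].

Left side: [I]
Right side: [I L^-4 M^-2 T^6]

The two sides have different dimensions, so the equation is NOT dimensionally consistent.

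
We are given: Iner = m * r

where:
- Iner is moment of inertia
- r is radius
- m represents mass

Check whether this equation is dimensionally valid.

No

Iner (moment of inertia) has dimensions [L^2 M].
r (radius) has dimensions [L].
m (mass) has dimensions [M].

Left side: [L^2 M]
Right side: [L M]

The two sides have different dimensions, so the equation is NOT dimensionally consistent.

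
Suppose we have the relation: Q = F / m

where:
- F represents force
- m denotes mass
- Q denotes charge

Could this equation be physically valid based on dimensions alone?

No

F (force) has dimensions [L M T^-2].
m (mass) has dimensions [M].
Q (charge) has dimensions [I T].

Left side: [I T]
Right side: [L T^-2]

The two sides have different dimensions, so the equation is NOT dimensionally consistent.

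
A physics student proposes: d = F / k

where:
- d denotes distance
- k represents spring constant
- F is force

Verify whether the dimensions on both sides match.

Yes

d (distance) has dimensions [L].
k (spring constant) has dimensions [M T^-2].
F (force) has dimensions [L M T^-2].

Left side: [L]
Right side: [L]

Both sides have the same dimensions, so the equation is dimensionally consistent.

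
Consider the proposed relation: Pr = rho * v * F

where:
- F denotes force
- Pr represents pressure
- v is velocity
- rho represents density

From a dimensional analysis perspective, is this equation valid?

No

F (force) has dimensions [L M T^-2].
Pr (pressure) has dimensions [L^-1 M T^-2].
v (velocity) has dimensions [L T^-1].
rho (density) has dimensions [L^-3 M].

Left side: [L^-1 M T^-2]
Right side: [L^-1 M^2 T^-3]

The two sides have different dimensions, so the equation is NOT dimensionally consistent.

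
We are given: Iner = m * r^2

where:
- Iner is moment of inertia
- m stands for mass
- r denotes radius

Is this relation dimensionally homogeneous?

Yes

Iner (moment of inertia) has dimensions [L^2 M].
m (mass) has dimensions [M].
r (radius) has dimensions [L].

Left side: [L^2 M]
Right side: [L^2 M]

Both sides have the same dimensions, so the equation is dimensionally consistent.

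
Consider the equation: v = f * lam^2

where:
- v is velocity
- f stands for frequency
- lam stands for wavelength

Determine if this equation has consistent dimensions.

No

v (velocity) has dimensions [L T^-1].
f (frequency) has dimensions [T^-1].
lam (wavelength) has dimensions [L].

Left side: [L T^-1]
Right side: [L^2 T^-1]

The two sides have different dimensions, so the equation is NOT dimensionally consistent.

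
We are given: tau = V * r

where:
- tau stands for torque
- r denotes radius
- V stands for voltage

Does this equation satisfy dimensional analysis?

No

tau (torque) has dimensions [L^2 M T^-2].
r (radius) has dimensions [L].
V (voltage) has dimensions [I^-1 L^2 M T^-3].

Left side: [L^2 M T^-2]
Right side: [I^-1 L^3 M T^-3]

The two sides have different dimensions, so the equation is NOT dimensionally consistent.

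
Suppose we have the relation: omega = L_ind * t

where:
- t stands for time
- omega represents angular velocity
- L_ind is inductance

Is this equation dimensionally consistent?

No

t (time) has dimensions [T].
omega (angular velocity) has dimensions [T^-1].
L_ind (inductance) has dimensions [I^-2 L^2 M T^-2].

Left side: [T^-1]
Right side: [I^-2 L^2 M T^-1]

The two sides have different dimensions, so the equation is NOT dimensionally consistent.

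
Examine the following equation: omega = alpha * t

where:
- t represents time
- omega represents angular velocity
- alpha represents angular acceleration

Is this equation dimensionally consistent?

Yes

t (time) has dimensions [T].
omega (angular velocity) has dimensions [T^-1].
alpha (angular acceleration) has dimensions [T^-2].

Left side: [T^-1]
Right side: [T^-1]

Both sides have the same dimensions, so the equation is dimensionally consistent.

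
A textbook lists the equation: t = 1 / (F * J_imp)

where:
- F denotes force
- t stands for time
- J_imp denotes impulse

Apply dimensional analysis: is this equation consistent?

No

F (force) has dimensions [L M T^-2].
t (time) has dimensions [T].
J_imp (impulse) has dimensions [L M T^-1].

Left side: [T]
Right side: [L^-2 M^-2 T^3]

The two sides have different dimensions, so the equation is NOT dimensionally consistent.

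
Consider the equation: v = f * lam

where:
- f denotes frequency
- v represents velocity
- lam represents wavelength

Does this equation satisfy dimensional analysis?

Yes

f (frequency) has dimensions [T^-1].
v (velocity) has dimensions [L T^-1].
lam (wavelength) has dimensions [L].

Left side: [L T^-1]
Right side: [L T^-1]

Both sides have the same dimensions, so the equation is dimensionally consistent.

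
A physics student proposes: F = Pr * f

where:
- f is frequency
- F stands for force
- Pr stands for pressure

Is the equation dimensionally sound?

No

f (frequency) has dimensions [T^-1].
F (force) has dimensions [L M T^-2].
Pr (pressure) has dimensions [L^-1 M T^-2].

Left side: [L M T^-2]
Right side: [L^-1 M T^-3]

The two sides have different dimensions, so the equation is NOT dimensionally consistent.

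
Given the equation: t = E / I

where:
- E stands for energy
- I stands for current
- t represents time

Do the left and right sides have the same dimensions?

No

E (energy) has dimensions [L^2 M T^-2].
I (current) has dimensions [I].
t (time) has dimensions [T].

Left side: [T]
Right side: [I^-1 L^2 M T^-2]

The two sides have different dimensions, so the equation is NOT dimensionally consistent.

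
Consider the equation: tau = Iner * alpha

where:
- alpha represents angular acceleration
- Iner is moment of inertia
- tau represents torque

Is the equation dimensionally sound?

Yes

alpha (angular acceleration) has dimensions [T^-2].
Iner (moment of inertia) has dimensions [L^2 M].
tau (torque) has dimensions [L^2 M T^-2].

Left side: [L^2 M T^-2]
Right side: [L^2 M T^-2]

Both sides have the same dimensions, so the equation is dimensionally consistent.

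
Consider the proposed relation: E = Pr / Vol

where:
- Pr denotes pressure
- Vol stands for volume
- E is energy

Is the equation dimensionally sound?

No

Pr (pressure) has dimensions [L^-1 M T^-2].
Vol (volume) has dimensions [L^3].
E (energy) has dimensions [L^2 M T^-2].

Left side: [L^2 M T^-2]
Right side: [L^-4 M T^-2]

The two sides have different dimensions, so the equation is NOT dimensionally consistent.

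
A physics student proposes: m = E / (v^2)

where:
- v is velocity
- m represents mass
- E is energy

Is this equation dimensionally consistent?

Yes

v (velocity) has dimensions [L T^-1].
m (mass) has dimensions [M].
E (energy) has dimensions [L^2 M T^-2].

Left side: [M]
Right side: [M]

Both sides have the same dimensions, so the equation is dimensionally consistent.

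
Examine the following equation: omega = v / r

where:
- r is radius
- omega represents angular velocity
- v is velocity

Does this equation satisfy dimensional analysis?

Yes

r (radius) has dimensions [L].
omega (angular velocity) has dimensions [T^-1].
v (velocity) has dimensions [L T^-1].

Left side: [T^-1]
Right side: [T^-1]

Both sides have the same dimensions, so the equation is dimensionally consistent.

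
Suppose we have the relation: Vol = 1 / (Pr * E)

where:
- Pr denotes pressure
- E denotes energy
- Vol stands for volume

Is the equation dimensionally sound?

No

Pr (pressure) has dimensions [L^-1 M T^-2].
E (energy) has dimensions [L^2 M T^-2].
Vol (volume) has dimensions [L^3].

Left side: [L^3]
Right side: [L^-1 M^-2 T^4]

The two sides have different dimensions, so the equation is NOT dimensionally consistent.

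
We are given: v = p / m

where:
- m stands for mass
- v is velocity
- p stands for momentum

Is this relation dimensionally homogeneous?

Yes

m (mass) has dimensions [M].
v (velocity) has dimensions [L T^-1].
p (momentum) has dimensions [L M T^-1].

Left side: [L T^-1]
Right side: [L T^-1]

Both sides have the same dimensions, so the equation is dimensionally consistent.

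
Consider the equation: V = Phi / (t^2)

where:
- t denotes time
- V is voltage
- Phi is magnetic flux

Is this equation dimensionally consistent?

No

t (time) has dimensions [T].
V (voltage) has dimensions [I^-1 L^2 M T^-3].
Phi (magnetic flux) has dimensions [I^-1 L^2 M T^-2].

Left side: [I^-1 L^2 M T^-3]
Right side: [I^-1 L^2 M T^-4]

The two sides have different dimensions, so the equation is NOT dimensionally consistent.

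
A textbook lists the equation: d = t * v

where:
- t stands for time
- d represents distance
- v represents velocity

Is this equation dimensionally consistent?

Yes

t (time) has dimensions [T].
d (distance) has dimensions [L].
v (velocity) has dimensions [L T^-1].

Left side: [L]
Right side: [L]

Both sides have the same dimensions, so the equation is dimensionally consistent.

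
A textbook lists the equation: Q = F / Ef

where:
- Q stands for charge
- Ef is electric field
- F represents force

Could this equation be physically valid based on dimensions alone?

Yes

Q (charge) has dimensions [I T].
Ef (electric field) has dimensions [I^-1 L M T^-3].
F (force) has dimensions [L M T^-2].

Left side: [I T]
Right side: [I T]

Both sides have the same dimensions, so the equation is dimensionally consistent.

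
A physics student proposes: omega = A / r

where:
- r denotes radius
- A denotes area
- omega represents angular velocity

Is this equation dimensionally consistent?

No

r (radius) has dimensions [L].
A (area) has dimensions [L^2].
omega (angular velocity) has dimensions [T^-1].

Left side: [T^-1]
Right side: [L]

The two sides have different dimensions, so the equation is NOT dimensionally consistent.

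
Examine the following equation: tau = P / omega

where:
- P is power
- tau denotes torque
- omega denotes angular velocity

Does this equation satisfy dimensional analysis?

Yes

P (power) has dimensions [L^2 M T^-3].
tau (torque) has dimensions [L^2 M T^-2].
omega (angular velocity) has dimensions [T^-1].

Left side: [L^2 M T^-2]
Right side: [L^2 M T^-2]

Both sides have the same dimensions, so the equation is dimensionally consistent.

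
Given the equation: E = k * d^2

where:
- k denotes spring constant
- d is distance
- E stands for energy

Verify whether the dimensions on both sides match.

Yes

k (spring constant) has dimensions [M T^-2].
d (distance) has dimensions [L].
E (energy) has dimensions [L^2 M T^-2].

Left side: [L^2 M T^-2]
Right side: [L^2 M T^-2]

Both sides have the same dimensions, so the equation is dimensionally consistent.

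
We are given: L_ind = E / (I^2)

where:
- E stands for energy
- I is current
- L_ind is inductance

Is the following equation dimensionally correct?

Yes

E (energy) has dimensions [L^2 M T^-2].
I (current) has dimensions [I].
L_ind (inductance) has dimensions [I^-2 L^2 M T^-2].

Left side: [I^-2 L^2 M T^-2]
Right side: [I^-2 L^2 M T^-2]

Both sides have the same dimensions, so the equation is dimensionally consistent.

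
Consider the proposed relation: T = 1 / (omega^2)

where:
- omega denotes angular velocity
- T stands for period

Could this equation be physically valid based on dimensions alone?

No

omega (angular velocity) has dimensions [T^-1].
T (period) has dimensions [T].

Left side: [T]
Right side: [T^2]

The two sides have different dimensions, so the equation is NOT dimensionally consistent.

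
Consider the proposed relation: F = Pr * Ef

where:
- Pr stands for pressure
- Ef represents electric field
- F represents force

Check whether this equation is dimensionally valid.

No

Pr (pressure) has dimensions [L^-1 M T^-2].
Ef (electric field) has dimensions [I^-1 L M T^-3].
F (force) has dimensions [L M T^-2].

Left side: [L M T^-2]
Right side: [I^-1 M^2 T^-5]

The two sides have different dimensions, so the equation is NOT dimensionally consistent.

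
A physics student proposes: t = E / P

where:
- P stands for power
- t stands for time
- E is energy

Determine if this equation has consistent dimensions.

Yes

P (power) has dimensions [L^2 M T^-3].
t (time) has dimensions [T].
E (energy) has dimensions [L^2 M T^-2].

Left side: [T]
Right side: [T]

Both sides have the same dimensions, so the equation is dimensionally consistent.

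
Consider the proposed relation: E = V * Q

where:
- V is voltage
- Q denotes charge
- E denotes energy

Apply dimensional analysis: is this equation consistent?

Yes

V (voltage) has dimensions [I^-1 L^2 M T^-3].
Q (charge) has dimensions [I T].
E (energy) has dimensions [L^2 M T^-2].

Left side: [L^2 M T^-2]
Right side: [L^2 M T^-2]

Both sides have the same dimensions, so the equation is dimensionally consistent.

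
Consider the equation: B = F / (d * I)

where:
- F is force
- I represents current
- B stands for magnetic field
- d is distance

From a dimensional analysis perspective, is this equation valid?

Yes

F (force) has dimensions [L M T^-2].
I (current) has dimensions [I].
B (magnetic field) has dimensions [I^-1 M T^-2].
d (distance) has dimensions [L].

Left side: [I^-1 M T^-2]
Right side: [I^-1 M T^-2]

Both sides have the same dimensions, so the equation is dimensionally consistent.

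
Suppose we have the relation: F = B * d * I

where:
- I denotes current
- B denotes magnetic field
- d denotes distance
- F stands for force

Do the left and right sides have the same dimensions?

Yes

I (current) has dimensions [I].
B (magnetic field) has dimensions [I^-1 M T^-2].
d (distance) has dimensions [L].
F (force) has dimensions [L M T^-2].

Left side: [L M T^-2]
Right side: [L M T^-2]

Both sides have the same dimensions, so the equation is dimensionally consistent.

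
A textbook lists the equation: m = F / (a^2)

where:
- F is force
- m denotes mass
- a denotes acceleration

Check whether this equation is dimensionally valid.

No

F (force) has dimensions [L M T^-2].
m (mass) has dimensions [M].
a (acceleration) has dimensions [L T^-2].

Left side: [M]
Right side: [L^-1 M T^2]

The two sides have different dimensions, so the equation is NOT dimensionally consistent.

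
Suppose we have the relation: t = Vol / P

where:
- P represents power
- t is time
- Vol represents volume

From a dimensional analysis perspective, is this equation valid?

No

P (power) has dimensions [L^2 M T^-3].
t (time) has dimensions [T].
Vol (volume) has dimensions [L^3].

Left side: [T]
Right side: [L M^-1 T^3]

The two sides have different dimensions, so the equation is NOT dimensionally consistent.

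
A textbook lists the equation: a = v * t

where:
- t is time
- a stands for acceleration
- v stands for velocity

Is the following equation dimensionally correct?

No

t (time) has dimensions [T].
a (acceleration) has dimensions [L T^-2].
v (velocity) has dimensions [L T^-1].

Left side: [L T^-2]
Right side: [L]

The two sides have different dimensions, so the equation is NOT dimensionally consistent.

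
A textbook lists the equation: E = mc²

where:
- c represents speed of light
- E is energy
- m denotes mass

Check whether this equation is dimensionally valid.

Yes

c (speed of light) has dimensions [L T^-1].
E (energy) has dimensions [L^2 M T^-2].
m (mass) has dimensions [M].

Left side: [L^2 M T^-2]
Right side: [L^2 M T^-2]

Both sides have the same dimensions, so the equation is dimensionally consistent.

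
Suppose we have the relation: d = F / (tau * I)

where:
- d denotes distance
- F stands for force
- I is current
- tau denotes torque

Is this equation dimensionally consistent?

No

d (distance) has dimensions [L].
F (force) has dimensions [L M T^-2].
I (current) has dimensions [I].
tau (torque) has dimensions [L^2 M T^-2].

Left side: [L]
Right side: [I^-1 L^-1]

The two sides have different dimensions, so the equation is NOT dimensionally consistent.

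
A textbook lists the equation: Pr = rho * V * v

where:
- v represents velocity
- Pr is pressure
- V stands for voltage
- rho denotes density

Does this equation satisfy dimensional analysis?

No

v (velocity) has dimensions [L T^-1].
Pr (pressure) has dimensions [L^-1 M T^-2].
V (voltage) has dimensions [I^-1 L^2 M T^-3].
rho (density) has dimensions [L^-3 M].

Left side: [L^-1 M T^-2]
Right side: [I^-1 M^2 T^-4]

The two sides have different dimensions, so the equation is NOT dimensionally consistent.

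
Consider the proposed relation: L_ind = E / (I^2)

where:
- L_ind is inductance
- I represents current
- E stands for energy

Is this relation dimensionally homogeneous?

Yes

L_ind (inductance) has dimensions [I^-2 L^2 M T^-2].
I (current) has dimensions [I].
E (energy) has dimensions [L^2 M T^-2].

Left side: [I^-2 L^2 M T^-2]
Right side: [I^-2 L^2 M T^-2]

Both sides have the same dimensions, so the equation is dimensionally consistent.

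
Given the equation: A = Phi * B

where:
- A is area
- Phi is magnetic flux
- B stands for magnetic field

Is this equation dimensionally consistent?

No

A (area) has dimensions [L^2].
Phi (magnetic flux) has dimensions [I^-1 L^2 M T^-2].
B (magnetic field) has dimensions [I^-1 M T^-2].

Left side: [L^2]
Right side: [I^-2 L^2 M^2 T^-4]

The two sides have different dimensions, so the equation is NOT dimensionally consistent.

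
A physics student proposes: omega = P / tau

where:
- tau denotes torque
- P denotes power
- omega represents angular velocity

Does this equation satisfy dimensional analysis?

Yes

tau (torque) has dimensions [L^2 M T^-2].
P (power) has dimensions [L^2 M T^-3].
omega (angular velocity) has dimensions [T^-1].

Left side: [T^-1]
Right side: [T^-1]

Both sides have the same dimensions, so the equation is dimensionally consistent.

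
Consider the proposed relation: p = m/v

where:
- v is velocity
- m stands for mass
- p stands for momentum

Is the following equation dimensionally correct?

No

v (velocity) has dimensions [L T^-1].
m (mass) has dimensions [M].
p (momentum) has dimensions [L M T^-1].

Left side: [L M T^-1]
Right side: [L^-1 M T]

The two sides have different dimensions, so the equation is NOT dimensionally consistent.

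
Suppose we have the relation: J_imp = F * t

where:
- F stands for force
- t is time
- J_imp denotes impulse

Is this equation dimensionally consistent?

Yes

F (force) has dimensions [L M T^-2].
t (time) has dimensions [T].
J_imp (impulse) has dimensions [L M T^-1].

Left side: [L M T^-1]
Right side: [L M T^-1]

Both sides have the same dimensions, so the equation is dimensionally consistent.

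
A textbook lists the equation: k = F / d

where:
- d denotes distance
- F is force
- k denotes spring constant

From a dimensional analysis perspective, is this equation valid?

Yes

d (distance) has dimensions [L].
F (force) has dimensions [L M T^-2].
k (spring constant) has dimensions [M T^-2].

Left side: [M T^-2]
Right side: [M T^-2]

Both sides have the same dimensions, so the equation is dimensionally consistent.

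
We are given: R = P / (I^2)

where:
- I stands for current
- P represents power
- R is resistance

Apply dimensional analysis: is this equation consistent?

Yes

I (current) has dimensions [I].
P (power) has dimensions [L^2 M T^-3].
R (resistance) has dimensions [I^-2 L^2 M T^-3].

Left side: [I^-2 L^2 M T^-3]
Right side: [I^-2 L^2 M T^-3]

Both sides have the same dimensions, so the equation is dimensionally consistent.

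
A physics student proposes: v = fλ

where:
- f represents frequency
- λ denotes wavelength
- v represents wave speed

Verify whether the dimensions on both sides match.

Yes

f (frequency) has dimensions [T^-1].
λ (wavelength) has dimensions [L].
v (wave speed) has dimensions [L T^-1].

Left side: [L T^-1]
Right side: [L T^-1]

Both sides have the same dimensions, so the equation is dimensionally consistent.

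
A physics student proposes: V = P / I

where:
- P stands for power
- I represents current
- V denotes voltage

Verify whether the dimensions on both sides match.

Yes

P (power) has dimensions [L^2 M T^-3].
I (current) has dimensions [I].
V (voltage) has dimensions [I^-1 L^2 M T^-3].

Left side: [I^-1 L^2 M T^-3]
Right side: [I^-1 L^2 M T^-3]

Both sides have the same dimensions, so the equation is dimensionally consistent.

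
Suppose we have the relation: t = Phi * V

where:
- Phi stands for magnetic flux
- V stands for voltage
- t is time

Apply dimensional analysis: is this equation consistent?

No

Phi (magnetic flux) has dimensions [I^-1 L^2 M T^-2].
V (voltage) has dimensions [I^-1 L^2 M T^-3].
t (time) has dimensions [T].

Left side: [T]
Right side: [I^-2 L^4 M^2 T^-5]

The two sides have different dimensions, so the equation is NOT dimensionally consistent.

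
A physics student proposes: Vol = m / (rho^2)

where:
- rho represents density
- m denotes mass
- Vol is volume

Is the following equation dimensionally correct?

No

rho (density) has dimensions [L^-3 M].
m (mass) has dimensions [M].
Vol (volume) has dimensions [L^3].

Left side: [L^3]
Right side: [L^6 M^-1]

The two sides have different dimensions, so the equation is NOT dimensionally consistent.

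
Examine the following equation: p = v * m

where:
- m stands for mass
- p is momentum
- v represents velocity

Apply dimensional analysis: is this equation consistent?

Yes

m (mass) has dimensions [M].
p (momentum) has dimensions [L M T^-1].
v (velocity) has dimensions [L T^-1].

Left side: [L M T^-1]
Right side: [L M T^-1]

Both sides have the same dimensions, so the equation is dimensionally consistent.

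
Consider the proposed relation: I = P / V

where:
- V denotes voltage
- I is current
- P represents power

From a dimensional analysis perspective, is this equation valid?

Yes

V (voltage) has dimensions [I^-1 L^2 M T^-3].
I (current) has dimensions [I].
P (power) has dimensions [L^2 M T^-3].

Left side: [I]
Right side: [I]

Both sides have the same dimensions, so the equation is dimensionally consistent.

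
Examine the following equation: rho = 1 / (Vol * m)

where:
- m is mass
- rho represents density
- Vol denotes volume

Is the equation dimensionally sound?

No

m (mass) has dimensions [M].
rho (density) has dimensions [L^-3 M].
Vol (volume) has dimensions [L^3].

Left side: [L^-3 M]
Right side: [L^-3 M^-1]

The two sides have different dimensions, so the equation is NOT dimensionally consistent.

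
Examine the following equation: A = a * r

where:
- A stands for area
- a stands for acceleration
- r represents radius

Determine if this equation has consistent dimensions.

No

A (area) has dimensions [L^2].
a (acceleration) has dimensions [L T^-2].
r (radius) has dimensions [L].

Left side: [L^2]
Right side: [L^2 T^-2]

The two sides have different dimensions, so the equation is NOT dimensionally consistent.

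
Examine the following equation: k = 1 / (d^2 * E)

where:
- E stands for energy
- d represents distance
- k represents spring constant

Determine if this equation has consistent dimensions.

No

E (energy) has dimensions [L^2 M T^-2].
d (distance) has dimensions [L].
k (spring constant) has dimensions [M T^-2].

Left side: [M T^-2]
Right side: [L^-4 M^-1 T^2]

The two sides have different dimensions, so the equation is NOT dimensionally consistent.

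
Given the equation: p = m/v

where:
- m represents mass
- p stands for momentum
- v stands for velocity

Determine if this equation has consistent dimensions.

No

m (mass) has dimensions [M].
p (momentum) has dimensions [L M T^-1].
v (velocity) has dimensions [L T^-1].

Left side: [L M T^-1]
Right side: [L^-1 M T]

The two sides have different dimensions, so the equation is NOT dimensionally consistent.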